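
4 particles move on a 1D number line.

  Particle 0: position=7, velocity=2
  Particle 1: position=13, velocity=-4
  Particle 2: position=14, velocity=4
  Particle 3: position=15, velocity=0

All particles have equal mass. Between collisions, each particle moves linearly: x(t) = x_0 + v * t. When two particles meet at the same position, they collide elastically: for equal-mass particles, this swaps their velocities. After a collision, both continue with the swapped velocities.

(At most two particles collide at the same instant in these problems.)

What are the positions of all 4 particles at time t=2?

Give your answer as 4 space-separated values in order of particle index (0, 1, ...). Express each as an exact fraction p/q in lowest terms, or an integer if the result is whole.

Answer: 5 11 15 22

Derivation:
Collision at t=1/4: particles 2 and 3 swap velocities; positions: p0=15/2 p1=12 p2=15 p3=15; velocities now: v0=2 v1=-4 v2=0 v3=4
Collision at t=1: particles 0 and 1 swap velocities; positions: p0=9 p1=9 p2=15 p3=18; velocities now: v0=-4 v1=2 v2=0 v3=4
Advance to t=2 (no further collisions before then); velocities: v0=-4 v1=2 v2=0 v3=4; positions = 5 11 15 22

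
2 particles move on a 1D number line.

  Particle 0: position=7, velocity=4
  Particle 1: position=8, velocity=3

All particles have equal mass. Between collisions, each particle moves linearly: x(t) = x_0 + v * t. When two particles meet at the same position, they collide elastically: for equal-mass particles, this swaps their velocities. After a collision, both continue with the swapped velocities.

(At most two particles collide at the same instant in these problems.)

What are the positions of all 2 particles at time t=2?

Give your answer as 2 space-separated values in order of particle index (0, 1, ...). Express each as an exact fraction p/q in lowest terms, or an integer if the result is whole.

Collision at t=1: particles 0 and 1 swap velocities; positions: p0=11 p1=11; velocities now: v0=3 v1=4
Advance to t=2 (no further collisions before then); velocities: v0=3 v1=4; positions = 14 15

Answer: 14 15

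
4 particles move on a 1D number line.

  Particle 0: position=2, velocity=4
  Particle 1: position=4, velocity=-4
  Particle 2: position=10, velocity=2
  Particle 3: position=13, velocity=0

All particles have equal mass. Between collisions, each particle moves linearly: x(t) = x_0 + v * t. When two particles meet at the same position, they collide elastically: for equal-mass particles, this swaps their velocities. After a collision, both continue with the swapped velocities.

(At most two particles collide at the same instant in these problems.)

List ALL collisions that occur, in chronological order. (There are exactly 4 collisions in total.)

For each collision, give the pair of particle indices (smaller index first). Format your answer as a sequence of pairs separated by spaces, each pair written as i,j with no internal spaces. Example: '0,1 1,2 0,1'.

Collision at t=1/4: particles 0 and 1 swap velocities; positions: p0=3 p1=3 p2=21/2 p3=13; velocities now: v0=-4 v1=4 v2=2 v3=0
Collision at t=3/2: particles 2 and 3 swap velocities; positions: p0=-2 p1=8 p2=13 p3=13; velocities now: v0=-4 v1=4 v2=0 v3=2
Collision at t=11/4: particles 1 and 2 swap velocities; positions: p0=-7 p1=13 p2=13 p3=31/2; velocities now: v0=-4 v1=0 v2=4 v3=2
Collision at t=4: particles 2 and 3 swap velocities; positions: p0=-12 p1=13 p2=18 p3=18; velocities now: v0=-4 v1=0 v2=2 v3=4

Answer: 0,1 2,3 1,2 2,3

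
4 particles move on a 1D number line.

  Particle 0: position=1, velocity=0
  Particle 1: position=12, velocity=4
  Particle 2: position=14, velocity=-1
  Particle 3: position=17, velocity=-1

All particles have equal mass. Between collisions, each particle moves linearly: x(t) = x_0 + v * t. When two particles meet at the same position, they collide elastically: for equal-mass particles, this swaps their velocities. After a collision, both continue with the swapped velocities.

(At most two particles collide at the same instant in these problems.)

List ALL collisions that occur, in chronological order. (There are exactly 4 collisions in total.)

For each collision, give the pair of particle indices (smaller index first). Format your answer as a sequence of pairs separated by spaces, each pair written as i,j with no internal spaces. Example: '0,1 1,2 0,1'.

Answer: 1,2 2,3 0,1 1,2

Derivation:
Collision at t=2/5: particles 1 and 2 swap velocities; positions: p0=1 p1=68/5 p2=68/5 p3=83/5; velocities now: v0=0 v1=-1 v2=4 v3=-1
Collision at t=1: particles 2 and 3 swap velocities; positions: p0=1 p1=13 p2=16 p3=16; velocities now: v0=0 v1=-1 v2=-1 v3=4
Collision at t=13: particles 0 and 1 swap velocities; positions: p0=1 p1=1 p2=4 p3=64; velocities now: v0=-1 v1=0 v2=-1 v3=4
Collision at t=16: particles 1 and 2 swap velocities; positions: p0=-2 p1=1 p2=1 p3=76; velocities now: v0=-1 v1=-1 v2=0 v3=4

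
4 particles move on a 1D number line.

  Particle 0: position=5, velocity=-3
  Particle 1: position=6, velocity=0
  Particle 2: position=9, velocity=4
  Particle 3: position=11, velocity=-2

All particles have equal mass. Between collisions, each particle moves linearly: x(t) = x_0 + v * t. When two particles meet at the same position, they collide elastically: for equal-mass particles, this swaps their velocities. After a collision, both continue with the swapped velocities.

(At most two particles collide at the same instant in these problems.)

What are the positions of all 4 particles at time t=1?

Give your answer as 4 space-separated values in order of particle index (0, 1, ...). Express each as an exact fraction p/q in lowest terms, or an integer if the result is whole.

Answer: 2 6 9 13

Derivation:
Collision at t=1/3: particles 2 and 3 swap velocities; positions: p0=4 p1=6 p2=31/3 p3=31/3; velocities now: v0=-3 v1=0 v2=-2 v3=4
Advance to t=1 (no further collisions before then); velocities: v0=-3 v1=0 v2=-2 v3=4; positions = 2 6 9 13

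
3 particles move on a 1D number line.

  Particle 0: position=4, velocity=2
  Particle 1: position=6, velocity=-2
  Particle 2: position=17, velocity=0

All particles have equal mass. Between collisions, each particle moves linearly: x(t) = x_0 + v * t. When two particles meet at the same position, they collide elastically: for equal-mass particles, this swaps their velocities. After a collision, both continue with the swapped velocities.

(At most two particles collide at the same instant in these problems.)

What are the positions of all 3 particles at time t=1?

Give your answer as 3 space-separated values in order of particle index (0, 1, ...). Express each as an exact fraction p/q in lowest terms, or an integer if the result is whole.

Collision at t=1/2: particles 0 and 1 swap velocities; positions: p0=5 p1=5 p2=17; velocities now: v0=-2 v1=2 v2=0
Advance to t=1 (no further collisions before then); velocities: v0=-2 v1=2 v2=0; positions = 4 6 17

Answer: 4 6 17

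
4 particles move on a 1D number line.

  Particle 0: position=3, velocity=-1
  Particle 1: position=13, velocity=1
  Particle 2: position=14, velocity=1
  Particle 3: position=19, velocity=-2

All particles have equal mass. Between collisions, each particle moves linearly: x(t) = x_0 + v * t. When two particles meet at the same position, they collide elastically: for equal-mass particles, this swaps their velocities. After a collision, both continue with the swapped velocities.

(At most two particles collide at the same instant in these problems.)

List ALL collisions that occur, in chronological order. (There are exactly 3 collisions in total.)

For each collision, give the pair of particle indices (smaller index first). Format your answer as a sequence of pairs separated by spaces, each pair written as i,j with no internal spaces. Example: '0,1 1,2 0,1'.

Collision at t=5/3: particles 2 and 3 swap velocities; positions: p0=4/3 p1=44/3 p2=47/3 p3=47/3; velocities now: v0=-1 v1=1 v2=-2 v3=1
Collision at t=2: particles 1 and 2 swap velocities; positions: p0=1 p1=15 p2=15 p3=16; velocities now: v0=-1 v1=-2 v2=1 v3=1
Collision at t=16: particles 0 and 1 swap velocities; positions: p0=-13 p1=-13 p2=29 p3=30; velocities now: v0=-2 v1=-1 v2=1 v3=1

Answer: 2,3 1,2 0,1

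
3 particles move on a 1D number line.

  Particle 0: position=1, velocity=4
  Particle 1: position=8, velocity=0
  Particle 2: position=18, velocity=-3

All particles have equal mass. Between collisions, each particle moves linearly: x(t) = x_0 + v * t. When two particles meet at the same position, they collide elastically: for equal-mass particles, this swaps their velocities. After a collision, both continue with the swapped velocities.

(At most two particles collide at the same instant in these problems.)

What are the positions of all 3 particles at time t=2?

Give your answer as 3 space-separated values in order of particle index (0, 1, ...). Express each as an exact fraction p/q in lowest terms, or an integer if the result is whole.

Collision at t=7/4: particles 0 and 1 swap velocities; positions: p0=8 p1=8 p2=51/4; velocities now: v0=0 v1=4 v2=-3
Advance to t=2 (no further collisions before then); velocities: v0=0 v1=4 v2=-3; positions = 8 9 12

Answer: 8 9 12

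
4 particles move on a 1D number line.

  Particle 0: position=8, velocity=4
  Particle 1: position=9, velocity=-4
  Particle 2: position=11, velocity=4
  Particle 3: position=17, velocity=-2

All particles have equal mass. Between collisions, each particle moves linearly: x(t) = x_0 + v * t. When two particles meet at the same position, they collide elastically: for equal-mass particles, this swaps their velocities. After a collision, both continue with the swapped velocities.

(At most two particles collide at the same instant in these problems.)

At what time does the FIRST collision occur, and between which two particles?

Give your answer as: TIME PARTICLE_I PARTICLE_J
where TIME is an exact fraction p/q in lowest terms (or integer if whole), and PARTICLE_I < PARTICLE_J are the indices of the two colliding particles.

Answer: 1/8 0 1

Derivation:
Pair (0,1): pos 8,9 vel 4,-4 -> gap=1, closing at 8/unit, collide at t=1/8
Pair (1,2): pos 9,11 vel -4,4 -> not approaching (rel speed -8 <= 0)
Pair (2,3): pos 11,17 vel 4,-2 -> gap=6, closing at 6/unit, collide at t=1
Earliest collision: t=1/8 between 0 and 1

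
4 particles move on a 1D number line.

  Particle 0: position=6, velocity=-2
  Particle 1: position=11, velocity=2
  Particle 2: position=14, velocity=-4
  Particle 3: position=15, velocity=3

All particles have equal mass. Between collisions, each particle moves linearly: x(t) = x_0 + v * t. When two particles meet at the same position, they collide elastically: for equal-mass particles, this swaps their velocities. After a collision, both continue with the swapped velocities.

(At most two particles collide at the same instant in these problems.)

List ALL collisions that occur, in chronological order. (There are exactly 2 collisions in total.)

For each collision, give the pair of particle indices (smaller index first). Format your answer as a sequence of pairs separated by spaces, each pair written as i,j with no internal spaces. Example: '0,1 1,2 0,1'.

Collision at t=1/2: particles 1 and 2 swap velocities; positions: p0=5 p1=12 p2=12 p3=33/2; velocities now: v0=-2 v1=-4 v2=2 v3=3
Collision at t=4: particles 0 and 1 swap velocities; positions: p0=-2 p1=-2 p2=19 p3=27; velocities now: v0=-4 v1=-2 v2=2 v3=3

Answer: 1,2 0,1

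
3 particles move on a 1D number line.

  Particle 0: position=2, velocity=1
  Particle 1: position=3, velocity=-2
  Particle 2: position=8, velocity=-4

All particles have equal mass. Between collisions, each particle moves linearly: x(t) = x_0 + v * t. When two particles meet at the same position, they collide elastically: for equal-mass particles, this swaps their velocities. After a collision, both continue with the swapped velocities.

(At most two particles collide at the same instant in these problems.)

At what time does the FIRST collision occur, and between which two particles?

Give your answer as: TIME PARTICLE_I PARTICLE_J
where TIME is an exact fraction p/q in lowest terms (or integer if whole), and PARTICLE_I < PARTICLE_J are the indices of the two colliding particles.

Pair (0,1): pos 2,3 vel 1,-2 -> gap=1, closing at 3/unit, collide at t=1/3
Pair (1,2): pos 3,8 vel -2,-4 -> gap=5, closing at 2/unit, collide at t=5/2
Earliest collision: t=1/3 between 0 and 1

Answer: 1/3 0 1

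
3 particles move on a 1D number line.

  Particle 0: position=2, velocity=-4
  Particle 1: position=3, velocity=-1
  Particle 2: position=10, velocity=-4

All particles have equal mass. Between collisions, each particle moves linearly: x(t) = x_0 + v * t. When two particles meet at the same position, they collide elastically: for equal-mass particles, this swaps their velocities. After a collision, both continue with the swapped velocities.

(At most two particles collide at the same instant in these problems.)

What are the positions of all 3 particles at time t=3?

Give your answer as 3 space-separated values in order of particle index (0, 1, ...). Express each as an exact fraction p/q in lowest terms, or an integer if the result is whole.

Collision at t=7/3: particles 1 and 2 swap velocities; positions: p0=-22/3 p1=2/3 p2=2/3; velocities now: v0=-4 v1=-4 v2=-1
Advance to t=3 (no further collisions before then); velocities: v0=-4 v1=-4 v2=-1; positions = -10 -2 0

Answer: -10 -2 0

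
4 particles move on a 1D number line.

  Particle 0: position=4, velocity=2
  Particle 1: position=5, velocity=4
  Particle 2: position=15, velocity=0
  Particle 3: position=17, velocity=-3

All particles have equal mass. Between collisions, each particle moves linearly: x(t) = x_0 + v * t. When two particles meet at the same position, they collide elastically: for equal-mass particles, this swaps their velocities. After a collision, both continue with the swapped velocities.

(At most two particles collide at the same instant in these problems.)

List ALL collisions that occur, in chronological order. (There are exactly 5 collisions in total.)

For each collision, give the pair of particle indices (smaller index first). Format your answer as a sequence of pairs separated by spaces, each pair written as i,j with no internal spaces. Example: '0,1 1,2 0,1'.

Answer: 2,3 1,2 2,3 0,1 1,2

Derivation:
Collision at t=2/3: particles 2 and 3 swap velocities; positions: p0=16/3 p1=23/3 p2=15 p3=15; velocities now: v0=2 v1=4 v2=-3 v3=0
Collision at t=12/7: particles 1 and 2 swap velocities; positions: p0=52/7 p1=83/7 p2=83/7 p3=15; velocities now: v0=2 v1=-3 v2=4 v3=0
Collision at t=5/2: particles 2 and 3 swap velocities; positions: p0=9 p1=19/2 p2=15 p3=15; velocities now: v0=2 v1=-3 v2=0 v3=4
Collision at t=13/5: particles 0 and 1 swap velocities; positions: p0=46/5 p1=46/5 p2=15 p3=77/5; velocities now: v0=-3 v1=2 v2=0 v3=4
Collision at t=11/2: particles 1 and 2 swap velocities; positions: p0=1/2 p1=15 p2=15 p3=27; velocities now: v0=-3 v1=0 v2=2 v3=4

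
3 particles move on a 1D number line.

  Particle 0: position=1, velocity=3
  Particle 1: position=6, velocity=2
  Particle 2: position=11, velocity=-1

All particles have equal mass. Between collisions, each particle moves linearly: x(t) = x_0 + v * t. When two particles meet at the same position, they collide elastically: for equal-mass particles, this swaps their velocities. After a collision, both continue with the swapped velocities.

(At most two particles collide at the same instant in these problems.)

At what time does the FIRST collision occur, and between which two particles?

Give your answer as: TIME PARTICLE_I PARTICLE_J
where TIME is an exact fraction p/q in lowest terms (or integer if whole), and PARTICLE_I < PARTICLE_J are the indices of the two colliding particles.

Answer: 5/3 1 2

Derivation:
Pair (0,1): pos 1,6 vel 3,2 -> gap=5, closing at 1/unit, collide at t=5
Pair (1,2): pos 6,11 vel 2,-1 -> gap=5, closing at 3/unit, collide at t=5/3
Earliest collision: t=5/3 between 1 and 2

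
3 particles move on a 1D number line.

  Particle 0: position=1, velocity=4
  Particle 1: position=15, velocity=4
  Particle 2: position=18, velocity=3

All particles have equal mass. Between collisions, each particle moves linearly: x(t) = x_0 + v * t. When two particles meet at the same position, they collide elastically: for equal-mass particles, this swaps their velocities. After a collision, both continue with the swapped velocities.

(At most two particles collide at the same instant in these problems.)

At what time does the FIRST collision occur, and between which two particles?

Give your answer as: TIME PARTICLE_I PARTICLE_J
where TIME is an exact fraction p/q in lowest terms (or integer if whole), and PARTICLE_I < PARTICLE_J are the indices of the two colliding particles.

Answer: 3 1 2

Derivation:
Pair (0,1): pos 1,15 vel 4,4 -> not approaching (rel speed 0 <= 0)
Pair (1,2): pos 15,18 vel 4,3 -> gap=3, closing at 1/unit, collide at t=3
Earliest collision: t=3 between 1 and 2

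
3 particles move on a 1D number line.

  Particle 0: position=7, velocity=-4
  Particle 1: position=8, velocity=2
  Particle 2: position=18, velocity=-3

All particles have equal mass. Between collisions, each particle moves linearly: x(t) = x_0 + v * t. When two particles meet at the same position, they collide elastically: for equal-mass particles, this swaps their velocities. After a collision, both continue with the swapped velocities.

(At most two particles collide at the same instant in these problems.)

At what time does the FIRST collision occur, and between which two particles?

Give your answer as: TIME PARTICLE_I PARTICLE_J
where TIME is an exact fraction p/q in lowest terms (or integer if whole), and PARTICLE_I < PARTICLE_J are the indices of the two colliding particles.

Answer: 2 1 2

Derivation:
Pair (0,1): pos 7,8 vel -4,2 -> not approaching (rel speed -6 <= 0)
Pair (1,2): pos 8,18 vel 2,-3 -> gap=10, closing at 5/unit, collide at t=2
Earliest collision: t=2 between 1 and 2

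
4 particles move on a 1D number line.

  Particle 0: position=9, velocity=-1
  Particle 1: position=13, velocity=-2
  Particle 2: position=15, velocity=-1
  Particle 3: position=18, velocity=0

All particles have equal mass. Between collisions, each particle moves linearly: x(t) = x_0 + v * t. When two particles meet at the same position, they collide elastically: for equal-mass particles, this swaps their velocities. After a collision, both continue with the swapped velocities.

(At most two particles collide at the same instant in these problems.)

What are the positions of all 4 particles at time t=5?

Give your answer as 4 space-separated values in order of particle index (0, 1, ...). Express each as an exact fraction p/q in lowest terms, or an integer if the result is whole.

Answer: 3 4 10 18

Derivation:
Collision at t=4: particles 0 and 1 swap velocities; positions: p0=5 p1=5 p2=11 p3=18; velocities now: v0=-2 v1=-1 v2=-1 v3=0
Advance to t=5 (no further collisions before then); velocities: v0=-2 v1=-1 v2=-1 v3=0; positions = 3 4 10 18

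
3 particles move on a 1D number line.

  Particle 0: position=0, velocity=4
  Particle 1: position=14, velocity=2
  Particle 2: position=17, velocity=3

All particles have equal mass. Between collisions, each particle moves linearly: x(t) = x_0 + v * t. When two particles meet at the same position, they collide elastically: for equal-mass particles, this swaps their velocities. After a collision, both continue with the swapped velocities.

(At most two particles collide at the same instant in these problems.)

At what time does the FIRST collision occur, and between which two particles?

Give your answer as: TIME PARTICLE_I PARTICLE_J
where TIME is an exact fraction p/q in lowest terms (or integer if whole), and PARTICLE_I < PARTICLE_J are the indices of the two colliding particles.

Pair (0,1): pos 0,14 vel 4,2 -> gap=14, closing at 2/unit, collide at t=7
Pair (1,2): pos 14,17 vel 2,3 -> not approaching (rel speed -1 <= 0)
Earliest collision: t=7 between 0 and 1

Answer: 7 0 1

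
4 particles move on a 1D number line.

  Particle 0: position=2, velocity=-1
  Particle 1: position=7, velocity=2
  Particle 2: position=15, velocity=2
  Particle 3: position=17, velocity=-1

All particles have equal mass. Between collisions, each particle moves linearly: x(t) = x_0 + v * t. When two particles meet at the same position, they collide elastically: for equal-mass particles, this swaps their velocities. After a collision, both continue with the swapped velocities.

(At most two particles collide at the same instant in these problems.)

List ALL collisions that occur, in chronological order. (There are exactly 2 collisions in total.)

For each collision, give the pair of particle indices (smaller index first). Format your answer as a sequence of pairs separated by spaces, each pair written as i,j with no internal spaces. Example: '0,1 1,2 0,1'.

Collision at t=2/3: particles 2 and 3 swap velocities; positions: p0=4/3 p1=25/3 p2=49/3 p3=49/3; velocities now: v0=-1 v1=2 v2=-1 v3=2
Collision at t=10/3: particles 1 and 2 swap velocities; positions: p0=-4/3 p1=41/3 p2=41/3 p3=65/3; velocities now: v0=-1 v1=-1 v2=2 v3=2

Answer: 2,3 1,2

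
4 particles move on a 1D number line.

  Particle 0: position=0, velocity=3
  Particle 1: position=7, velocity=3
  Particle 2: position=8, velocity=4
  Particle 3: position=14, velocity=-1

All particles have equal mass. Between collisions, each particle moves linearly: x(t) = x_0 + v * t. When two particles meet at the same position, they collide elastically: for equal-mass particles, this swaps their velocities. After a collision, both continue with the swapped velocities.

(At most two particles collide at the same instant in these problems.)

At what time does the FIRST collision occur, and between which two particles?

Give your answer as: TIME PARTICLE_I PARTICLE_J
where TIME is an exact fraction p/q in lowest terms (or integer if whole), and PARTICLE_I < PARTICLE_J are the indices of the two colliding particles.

Answer: 6/5 2 3

Derivation:
Pair (0,1): pos 0,7 vel 3,3 -> not approaching (rel speed 0 <= 0)
Pair (1,2): pos 7,8 vel 3,4 -> not approaching (rel speed -1 <= 0)
Pair (2,3): pos 8,14 vel 4,-1 -> gap=6, closing at 5/unit, collide at t=6/5
Earliest collision: t=6/5 between 2 and 3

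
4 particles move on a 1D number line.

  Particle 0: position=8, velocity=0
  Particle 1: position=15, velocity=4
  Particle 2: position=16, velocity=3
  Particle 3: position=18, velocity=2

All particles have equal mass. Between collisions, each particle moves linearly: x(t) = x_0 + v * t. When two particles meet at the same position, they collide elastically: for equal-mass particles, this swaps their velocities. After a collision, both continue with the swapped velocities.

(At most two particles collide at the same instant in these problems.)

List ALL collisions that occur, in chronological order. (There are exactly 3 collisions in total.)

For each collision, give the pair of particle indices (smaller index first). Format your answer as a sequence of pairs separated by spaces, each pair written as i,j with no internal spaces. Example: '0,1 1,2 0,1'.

Answer: 1,2 2,3 1,2

Derivation:
Collision at t=1: particles 1 and 2 swap velocities; positions: p0=8 p1=19 p2=19 p3=20; velocities now: v0=0 v1=3 v2=4 v3=2
Collision at t=3/2: particles 2 and 3 swap velocities; positions: p0=8 p1=41/2 p2=21 p3=21; velocities now: v0=0 v1=3 v2=2 v3=4
Collision at t=2: particles 1 and 2 swap velocities; positions: p0=8 p1=22 p2=22 p3=23; velocities now: v0=0 v1=2 v2=3 v3=4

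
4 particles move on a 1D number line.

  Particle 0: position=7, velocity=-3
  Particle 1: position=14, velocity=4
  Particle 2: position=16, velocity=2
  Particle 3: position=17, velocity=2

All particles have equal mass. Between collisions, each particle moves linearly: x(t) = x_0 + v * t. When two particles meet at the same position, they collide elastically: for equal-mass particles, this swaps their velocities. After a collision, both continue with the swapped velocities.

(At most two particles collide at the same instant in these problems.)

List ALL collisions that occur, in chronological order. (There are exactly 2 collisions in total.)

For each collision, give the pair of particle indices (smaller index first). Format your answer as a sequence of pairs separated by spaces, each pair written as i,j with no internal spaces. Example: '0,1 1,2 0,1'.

Answer: 1,2 2,3

Derivation:
Collision at t=1: particles 1 and 2 swap velocities; positions: p0=4 p1=18 p2=18 p3=19; velocities now: v0=-3 v1=2 v2=4 v3=2
Collision at t=3/2: particles 2 and 3 swap velocities; positions: p0=5/2 p1=19 p2=20 p3=20; velocities now: v0=-3 v1=2 v2=2 v3=4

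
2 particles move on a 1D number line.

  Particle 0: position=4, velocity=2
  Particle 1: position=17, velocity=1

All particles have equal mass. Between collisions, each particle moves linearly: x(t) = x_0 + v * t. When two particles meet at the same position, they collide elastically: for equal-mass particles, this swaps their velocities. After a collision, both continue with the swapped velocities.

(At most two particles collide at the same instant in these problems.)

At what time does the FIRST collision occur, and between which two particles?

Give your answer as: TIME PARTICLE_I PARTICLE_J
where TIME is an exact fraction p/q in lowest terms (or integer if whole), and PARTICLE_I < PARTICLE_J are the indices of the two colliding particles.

Pair (0,1): pos 4,17 vel 2,1 -> gap=13, closing at 1/unit, collide at t=13
Earliest collision: t=13 between 0 and 1

Answer: 13 0 1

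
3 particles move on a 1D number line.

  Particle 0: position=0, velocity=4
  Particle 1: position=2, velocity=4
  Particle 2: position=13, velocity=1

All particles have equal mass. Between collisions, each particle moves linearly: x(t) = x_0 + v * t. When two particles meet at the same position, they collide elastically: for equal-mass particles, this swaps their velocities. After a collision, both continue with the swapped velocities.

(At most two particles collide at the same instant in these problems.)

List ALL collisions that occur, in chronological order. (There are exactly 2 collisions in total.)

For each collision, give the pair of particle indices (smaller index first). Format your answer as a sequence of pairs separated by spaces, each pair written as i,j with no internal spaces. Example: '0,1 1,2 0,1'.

Answer: 1,2 0,1

Derivation:
Collision at t=11/3: particles 1 and 2 swap velocities; positions: p0=44/3 p1=50/3 p2=50/3; velocities now: v0=4 v1=1 v2=4
Collision at t=13/3: particles 0 and 1 swap velocities; positions: p0=52/3 p1=52/3 p2=58/3; velocities now: v0=1 v1=4 v2=4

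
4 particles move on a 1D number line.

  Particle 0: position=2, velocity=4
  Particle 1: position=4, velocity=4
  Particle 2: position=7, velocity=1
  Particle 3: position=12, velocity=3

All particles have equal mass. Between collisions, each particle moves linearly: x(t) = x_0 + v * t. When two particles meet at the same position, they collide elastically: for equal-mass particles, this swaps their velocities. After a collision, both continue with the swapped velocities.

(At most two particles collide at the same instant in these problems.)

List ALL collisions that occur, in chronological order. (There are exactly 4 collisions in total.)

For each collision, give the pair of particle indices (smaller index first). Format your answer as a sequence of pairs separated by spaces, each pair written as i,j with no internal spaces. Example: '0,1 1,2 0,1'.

Collision at t=1: particles 1 and 2 swap velocities; positions: p0=6 p1=8 p2=8 p3=15; velocities now: v0=4 v1=1 v2=4 v3=3
Collision at t=5/3: particles 0 and 1 swap velocities; positions: p0=26/3 p1=26/3 p2=32/3 p3=17; velocities now: v0=1 v1=4 v2=4 v3=3
Collision at t=8: particles 2 and 3 swap velocities; positions: p0=15 p1=34 p2=36 p3=36; velocities now: v0=1 v1=4 v2=3 v3=4
Collision at t=10: particles 1 and 2 swap velocities; positions: p0=17 p1=42 p2=42 p3=44; velocities now: v0=1 v1=3 v2=4 v3=4

Answer: 1,2 0,1 2,3 1,2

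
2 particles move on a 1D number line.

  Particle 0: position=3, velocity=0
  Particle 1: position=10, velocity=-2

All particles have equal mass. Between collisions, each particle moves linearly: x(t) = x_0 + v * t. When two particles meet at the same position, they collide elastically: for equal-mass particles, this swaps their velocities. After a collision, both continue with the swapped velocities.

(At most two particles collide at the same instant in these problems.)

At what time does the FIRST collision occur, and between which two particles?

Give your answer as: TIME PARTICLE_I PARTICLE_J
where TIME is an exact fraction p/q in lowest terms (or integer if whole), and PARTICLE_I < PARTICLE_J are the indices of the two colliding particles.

Pair (0,1): pos 3,10 vel 0,-2 -> gap=7, closing at 2/unit, collide at t=7/2
Earliest collision: t=7/2 between 0 and 1

Answer: 7/2 0 1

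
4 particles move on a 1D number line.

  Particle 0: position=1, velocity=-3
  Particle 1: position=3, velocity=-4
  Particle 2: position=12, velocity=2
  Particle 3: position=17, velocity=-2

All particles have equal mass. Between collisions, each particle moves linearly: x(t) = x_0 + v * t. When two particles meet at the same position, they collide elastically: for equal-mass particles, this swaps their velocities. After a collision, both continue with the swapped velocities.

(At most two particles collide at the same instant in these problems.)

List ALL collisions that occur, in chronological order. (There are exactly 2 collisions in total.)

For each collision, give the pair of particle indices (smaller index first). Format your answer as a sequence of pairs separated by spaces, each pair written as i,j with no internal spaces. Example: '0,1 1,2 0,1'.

Collision at t=5/4: particles 2 and 3 swap velocities; positions: p0=-11/4 p1=-2 p2=29/2 p3=29/2; velocities now: v0=-3 v1=-4 v2=-2 v3=2
Collision at t=2: particles 0 and 1 swap velocities; positions: p0=-5 p1=-5 p2=13 p3=16; velocities now: v0=-4 v1=-3 v2=-2 v3=2

Answer: 2,3 0,1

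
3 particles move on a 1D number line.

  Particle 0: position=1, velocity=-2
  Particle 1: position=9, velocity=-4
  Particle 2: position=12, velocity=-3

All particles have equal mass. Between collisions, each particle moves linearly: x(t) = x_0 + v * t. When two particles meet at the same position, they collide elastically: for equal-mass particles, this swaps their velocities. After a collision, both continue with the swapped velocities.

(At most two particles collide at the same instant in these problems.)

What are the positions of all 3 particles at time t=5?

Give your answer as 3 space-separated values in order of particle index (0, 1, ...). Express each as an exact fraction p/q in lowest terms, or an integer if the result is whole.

Collision at t=4: particles 0 and 1 swap velocities; positions: p0=-7 p1=-7 p2=0; velocities now: v0=-4 v1=-2 v2=-3
Advance to t=5 (no further collisions before then); velocities: v0=-4 v1=-2 v2=-3; positions = -11 -9 -3

Answer: -11 -9 -3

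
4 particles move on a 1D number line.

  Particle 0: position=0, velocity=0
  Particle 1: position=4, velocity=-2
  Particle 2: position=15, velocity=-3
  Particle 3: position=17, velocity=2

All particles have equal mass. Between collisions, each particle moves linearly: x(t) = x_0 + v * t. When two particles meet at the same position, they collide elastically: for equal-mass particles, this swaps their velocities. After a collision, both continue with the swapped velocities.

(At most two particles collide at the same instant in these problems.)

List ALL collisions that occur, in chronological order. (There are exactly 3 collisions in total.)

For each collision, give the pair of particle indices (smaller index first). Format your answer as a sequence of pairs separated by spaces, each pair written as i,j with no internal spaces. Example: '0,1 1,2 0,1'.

Answer: 0,1 1,2 0,1

Derivation:
Collision at t=2: particles 0 and 1 swap velocities; positions: p0=0 p1=0 p2=9 p3=21; velocities now: v0=-2 v1=0 v2=-3 v3=2
Collision at t=5: particles 1 and 2 swap velocities; positions: p0=-6 p1=0 p2=0 p3=27; velocities now: v0=-2 v1=-3 v2=0 v3=2
Collision at t=11: particles 0 and 1 swap velocities; positions: p0=-18 p1=-18 p2=0 p3=39; velocities now: v0=-3 v1=-2 v2=0 v3=2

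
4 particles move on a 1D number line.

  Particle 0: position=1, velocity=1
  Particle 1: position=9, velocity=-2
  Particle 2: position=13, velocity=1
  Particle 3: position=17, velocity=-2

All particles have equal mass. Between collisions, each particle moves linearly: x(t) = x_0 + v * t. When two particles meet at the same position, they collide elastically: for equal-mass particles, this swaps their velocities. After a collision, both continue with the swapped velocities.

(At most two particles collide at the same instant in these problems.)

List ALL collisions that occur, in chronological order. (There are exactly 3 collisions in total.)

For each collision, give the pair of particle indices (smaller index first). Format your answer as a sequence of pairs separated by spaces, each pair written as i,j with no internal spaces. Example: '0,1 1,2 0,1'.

Collision at t=4/3: particles 2 and 3 swap velocities; positions: p0=7/3 p1=19/3 p2=43/3 p3=43/3; velocities now: v0=1 v1=-2 v2=-2 v3=1
Collision at t=8/3: particles 0 and 1 swap velocities; positions: p0=11/3 p1=11/3 p2=35/3 p3=47/3; velocities now: v0=-2 v1=1 v2=-2 v3=1
Collision at t=16/3: particles 1 and 2 swap velocities; positions: p0=-5/3 p1=19/3 p2=19/3 p3=55/3; velocities now: v0=-2 v1=-2 v2=1 v3=1

Answer: 2,3 0,1 1,2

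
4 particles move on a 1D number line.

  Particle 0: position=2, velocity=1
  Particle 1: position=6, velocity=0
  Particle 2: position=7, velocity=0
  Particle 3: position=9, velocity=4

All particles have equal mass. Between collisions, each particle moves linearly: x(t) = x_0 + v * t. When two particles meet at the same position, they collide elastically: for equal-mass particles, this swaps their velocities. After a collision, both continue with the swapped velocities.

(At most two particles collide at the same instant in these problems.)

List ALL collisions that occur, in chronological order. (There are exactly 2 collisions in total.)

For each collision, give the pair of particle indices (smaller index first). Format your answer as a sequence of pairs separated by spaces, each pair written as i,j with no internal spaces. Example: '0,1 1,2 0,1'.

Answer: 0,1 1,2

Derivation:
Collision at t=4: particles 0 and 1 swap velocities; positions: p0=6 p1=6 p2=7 p3=25; velocities now: v0=0 v1=1 v2=0 v3=4
Collision at t=5: particles 1 and 2 swap velocities; positions: p0=6 p1=7 p2=7 p3=29; velocities now: v0=0 v1=0 v2=1 v3=4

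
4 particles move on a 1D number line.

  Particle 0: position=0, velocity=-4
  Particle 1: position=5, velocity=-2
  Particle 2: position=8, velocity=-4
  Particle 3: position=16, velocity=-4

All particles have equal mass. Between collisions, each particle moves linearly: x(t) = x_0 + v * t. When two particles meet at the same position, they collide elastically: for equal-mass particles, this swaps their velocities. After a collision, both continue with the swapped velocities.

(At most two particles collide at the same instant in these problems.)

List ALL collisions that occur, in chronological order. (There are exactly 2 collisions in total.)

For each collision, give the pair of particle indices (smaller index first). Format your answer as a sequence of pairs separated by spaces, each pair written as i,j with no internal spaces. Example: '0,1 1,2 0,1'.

Answer: 1,2 2,3

Derivation:
Collision at t=3/2: particles 1 and 2 swap velocities; positions: p0=-6 p1=2 p2=2 p3=10; velocities now: v0=-4 v1=-4 v2=-2 v3=-4
Collision at t=11/2: particles 2 and 3 swap velocities; positions: p0=-22 p1=-14 p2=-6 p3=-6; velocities now: v0=-4 v1=-4 v2=-4 v3=-2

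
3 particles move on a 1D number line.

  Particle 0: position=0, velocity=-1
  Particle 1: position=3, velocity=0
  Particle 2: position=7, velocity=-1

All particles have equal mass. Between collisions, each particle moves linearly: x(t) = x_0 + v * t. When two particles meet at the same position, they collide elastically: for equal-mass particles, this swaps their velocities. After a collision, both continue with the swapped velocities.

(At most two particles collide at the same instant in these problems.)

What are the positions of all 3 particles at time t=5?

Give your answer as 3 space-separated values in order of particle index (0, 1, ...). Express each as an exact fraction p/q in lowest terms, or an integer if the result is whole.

Answer: -5 2 3

Derivation:
Collision at t=4: particles 1 and 2 swap velocities; positions: p0=-4 p1=3 p2=3; velocities now: v0=-1 v1=-1 v2=0
Advance to t=5 (no further collisions before then); velocities: v0=-1 v1=-1 v2=0; positions = -5 2 3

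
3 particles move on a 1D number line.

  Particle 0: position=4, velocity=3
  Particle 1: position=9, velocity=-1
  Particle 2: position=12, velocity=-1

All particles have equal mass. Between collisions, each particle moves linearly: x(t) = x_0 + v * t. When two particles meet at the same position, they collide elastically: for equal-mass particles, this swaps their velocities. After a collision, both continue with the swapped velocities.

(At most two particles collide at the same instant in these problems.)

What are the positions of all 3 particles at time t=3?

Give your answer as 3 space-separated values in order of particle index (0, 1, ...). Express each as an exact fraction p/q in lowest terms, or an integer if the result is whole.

Collision at t=5/4: particles 0 and 1 swap velocities; positions: p0=31/4 p1=31/4 p2=43/4; velocities now: v0=-1 v1=3 v2=-1
Collision at t=2: particles 1 and 2 swap velocities; positions: p0=7 p1=10 p2=10; velocities now: v0=-1 v1=-1 v2=3
Advance to t=3 (no further collisions before then); velocities: v0=-1 v1=-1 v2=3; positions = 6 9 13

Answer: 6 9 13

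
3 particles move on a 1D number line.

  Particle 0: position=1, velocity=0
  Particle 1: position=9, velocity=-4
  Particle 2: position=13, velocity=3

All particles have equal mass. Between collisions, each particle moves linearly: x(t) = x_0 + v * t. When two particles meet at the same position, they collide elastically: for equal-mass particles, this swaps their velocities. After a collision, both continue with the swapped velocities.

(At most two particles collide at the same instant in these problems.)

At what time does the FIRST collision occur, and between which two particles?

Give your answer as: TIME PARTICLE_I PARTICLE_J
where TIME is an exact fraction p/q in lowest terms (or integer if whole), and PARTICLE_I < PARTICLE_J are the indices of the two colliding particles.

Pair (0,1): pos 1,9 vel 0,-4 -> gap=8, closing at 4/unit, collide at t=2
Pair (1,2): pos 9,13 vel -4,3 -> not approaching (rel speed -7 <= 0)
Earliest collision: t=2 between 0 and 1

Answer: 2 0 1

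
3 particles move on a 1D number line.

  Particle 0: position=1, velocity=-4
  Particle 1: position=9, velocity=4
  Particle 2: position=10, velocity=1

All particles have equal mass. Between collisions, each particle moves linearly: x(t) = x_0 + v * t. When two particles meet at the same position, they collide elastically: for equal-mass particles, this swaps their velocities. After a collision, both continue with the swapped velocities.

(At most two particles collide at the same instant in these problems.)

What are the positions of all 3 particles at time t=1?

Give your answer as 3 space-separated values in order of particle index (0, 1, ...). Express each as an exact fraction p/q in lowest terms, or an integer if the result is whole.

Collision at t=1/3: particles 1 and 2 swap velocities; positions: p0=-1/3 p1=31/3 p2=31/3; velocities now: v0=-4 v1=1 v2=4
Advance to t=1 (no further collisions before then); velocities: v0=-4 v1=1 v2=4; positions = -3 11 13

Answer: -3 11 13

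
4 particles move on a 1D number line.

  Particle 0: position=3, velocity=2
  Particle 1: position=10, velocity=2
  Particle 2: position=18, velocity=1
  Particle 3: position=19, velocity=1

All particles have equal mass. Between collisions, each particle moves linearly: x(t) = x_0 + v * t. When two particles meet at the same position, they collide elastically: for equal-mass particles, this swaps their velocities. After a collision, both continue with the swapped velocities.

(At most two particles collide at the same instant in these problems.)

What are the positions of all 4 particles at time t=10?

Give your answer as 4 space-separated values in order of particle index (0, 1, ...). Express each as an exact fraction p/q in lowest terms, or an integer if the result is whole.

Collision at t=8: particles 1 and 2 swap velocities; positions: p0=19 p1=26 p2=26 p3=27; velocities now: v0=2 v1=1 v2=2 v3=1
Collision at t=9: particles 2 and 3 swap velocities; positions: p0=21 p1=27 p2=28 p3=28; velocities now: v0=2 v1=1 v2=1 v3=2
Advance to t=10 (no further collisions before then); velocities: v0=2 v1=1 v2=1 v3=2; positions = 23 28 29 30

Answer: 23 28 29 30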